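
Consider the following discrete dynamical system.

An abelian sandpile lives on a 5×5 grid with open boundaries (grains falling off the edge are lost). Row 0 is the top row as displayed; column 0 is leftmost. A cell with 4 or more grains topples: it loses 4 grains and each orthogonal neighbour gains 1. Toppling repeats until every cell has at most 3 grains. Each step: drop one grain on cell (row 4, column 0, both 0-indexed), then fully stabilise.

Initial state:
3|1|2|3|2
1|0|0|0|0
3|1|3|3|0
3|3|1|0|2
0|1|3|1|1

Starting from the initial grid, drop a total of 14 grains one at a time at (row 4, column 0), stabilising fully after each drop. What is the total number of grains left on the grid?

gen 0: 3|1|2|3|2
1|0|0|0|0
3|1|3|3|0
3|3|1|0|2
0|1|3|1|1
gen 1: 3|1|2|3|2
1|0|0|0|0
3|1|3|3|0
3|3|1|0|2
1|1|3|1|1
gen 2: 3|1|2|3|2
1|0|0|0|0
3|1|3|3|0
3|3|1|0|2
2|1|3|1|1
gen 3: 3|1|2|3|2
1|0|0|0|0
3|1|3|3|0
3|3|1|0|2
3|1|3|1|1
gen 4: 3|1|2|3|2
2|0|0|0|0
0|3|3|3|0
2|0|2|0|2
1|3|3|1|1
gen 5: 3|1|2|3|2
2|0|0|0|0
0|3|3|3|0
2|0|2|0|2
2|3|3|1|1
gen 6: 3|1|2|3|2
2|0|0|0|0
0|3|3|3|0
2|0|2|0|2
3|3|3|1|1
gen 7: 3|1|2|3|2
2|0|0|0|0
0|3|3|3|0
3|1|3|0|2
1|1|0|2|1
gen 8: 3|1|2|3|2
2|0|0|0|0
0|3|3|3|0
3|1|3|0|2
2|1|0|2|1
gen 9: 3|1|2|3|2
2|0|0|0|0
0|3|3|3|0
3|1|3|0|2
3|1|0|2|1
gen 10: 3|1|2|3|2
2|0|0|0|0
1|3|3|3|0
0|2|3|0|2
1|2|0|2|1
gen 11: 3|1|2|3|2
2|0|0|0|0
1|3|3|3|0
0|2|3|0|2
2|2|0|2|1
gen 12: 3|1|2|3|2
2|0|0|0|0
1|3|3|3|0
0|2|3|0|2
3|2|0|2|1
gen 13: 3|1|2|3|2
2|0|0|0|0
1|3|3|3|0
1|2|3|0|2
0|3|0|2|1
gen 14: 3|1|2|3|2
2|0|0|0|0
1|3|3|3|0
1|2|3|0|2
1|3|0|2|1

38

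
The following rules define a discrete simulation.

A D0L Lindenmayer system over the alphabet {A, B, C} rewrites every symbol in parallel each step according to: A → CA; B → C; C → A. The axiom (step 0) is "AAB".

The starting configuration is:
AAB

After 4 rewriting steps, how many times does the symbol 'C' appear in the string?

7

gen 0: AAB
gen 1: CACAC
gen 2: ACAACAA
gen 3: CAACACAACACA
gen 4: ACACAACAACACAACAACA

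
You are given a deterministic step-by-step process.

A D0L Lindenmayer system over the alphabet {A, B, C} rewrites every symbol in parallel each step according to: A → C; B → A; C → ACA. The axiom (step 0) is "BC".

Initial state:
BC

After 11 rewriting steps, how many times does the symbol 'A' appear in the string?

1708

[0] BC
[1] AACA
[2] CCACAC
[3] ACAACACACACACA
[4] CACACCACACACACACACACACACAC
[5] ACACACACACAACACACACACACACACACACACACACACACACACACACACACA
[6] CACACACACACACACACACACCACACACACACACACACACACACACACACACACACACACACACACACACACACACACACACACACACACACACACACACACACAC
[7] ACACACACACACACACACACACACACACACACACACACACACAACACACACACACACA…CACACACACACACACACACACACACACACACACACACACACACACACACACACACACA  (len 214)
[8] CACACACACACACACACACACACACACACACACACACACACACACACACACACACACA…ACACACACACACACACACACACACACACACACACACACACACACACACACACACACAC  (len 426)
[9] ACACACACACACACACACACACACACACACACACACACACACACACACACACACACAC…CACACACACACACACACACACACACACACACACACACACACACACACACACACACACA  (len 854)
[10] CACACACACACACACACACACACACACACACACACACACACACACACACACACACACA…ACACACACACACACACACACACACACACACACACACACACACACACACACACACACAC  (len 1706)
[11] ACACACACACACACACACACACACACACACACACACACACACACACACACACACACAC…CACACACACACACACACACACACACACACACACACACACACACACACACACACACACA  (len 3414)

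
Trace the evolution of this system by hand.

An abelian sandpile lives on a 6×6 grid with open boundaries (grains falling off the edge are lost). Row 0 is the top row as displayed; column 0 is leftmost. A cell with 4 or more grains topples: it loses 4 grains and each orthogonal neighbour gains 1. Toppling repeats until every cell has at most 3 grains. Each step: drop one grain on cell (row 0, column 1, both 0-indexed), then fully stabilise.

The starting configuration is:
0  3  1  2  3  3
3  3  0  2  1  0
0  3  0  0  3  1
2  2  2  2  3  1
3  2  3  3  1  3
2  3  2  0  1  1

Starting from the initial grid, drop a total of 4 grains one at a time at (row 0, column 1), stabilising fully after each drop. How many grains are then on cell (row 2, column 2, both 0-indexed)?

1

step 0: 0  3  1  2  3  3
3  3  0  2  1  0
0  3  0  0  3  1
2  2  2  2  3  1
3  2  3  3  1  3
2  3  2  0  1  1
step 1: 2  1  2  2  3  3
0  2  1  2  1  0
2  0  1  0  3  1
2  3  2  2  3  1
3  2  3  3  1  3
2  3  2  0  1  1
step 2: 2  2  2  2  3  3
0  2  1  2  1  0
2  0  1  0  3  1
2  3  2  2  3  1
3  2  3  3  1  3
2  3  2  0  1  1
step 3: 2  3  2  2  3  3
0  2  1  2  1  0
2  0  1  0  3  1
2  3  2  2  3  1
3  2  3  3  1  3
2  3  2  0  1  1
step 4: 3  0  3  2  3  3
0  3  1  2  1  0
2  0  1  0  3  1
2  3  2  2  3  1
3  2  3  3  1  3
2  3  2  0  1  1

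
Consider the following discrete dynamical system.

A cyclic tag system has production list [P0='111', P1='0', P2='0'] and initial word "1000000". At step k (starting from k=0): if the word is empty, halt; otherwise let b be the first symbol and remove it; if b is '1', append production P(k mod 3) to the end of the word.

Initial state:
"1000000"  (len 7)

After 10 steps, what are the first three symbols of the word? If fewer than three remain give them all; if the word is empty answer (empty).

001

gen 0: "1000000"  (len 7)
gen 1: "000000111"  (len 9)
gen 2: "00000111"  (len 8)
gen 3: "0000111"  (len 7)
gen 4: "000111"  (len 6)
gen 5: "00111"  (len 5)
gen 6: "0111"  (len 4)
gen 7: "111"  (len 3)
gen 8: "110"  (len 3)
gen 9: "100"  (len 3)
gen 10: "00111"  (len 5)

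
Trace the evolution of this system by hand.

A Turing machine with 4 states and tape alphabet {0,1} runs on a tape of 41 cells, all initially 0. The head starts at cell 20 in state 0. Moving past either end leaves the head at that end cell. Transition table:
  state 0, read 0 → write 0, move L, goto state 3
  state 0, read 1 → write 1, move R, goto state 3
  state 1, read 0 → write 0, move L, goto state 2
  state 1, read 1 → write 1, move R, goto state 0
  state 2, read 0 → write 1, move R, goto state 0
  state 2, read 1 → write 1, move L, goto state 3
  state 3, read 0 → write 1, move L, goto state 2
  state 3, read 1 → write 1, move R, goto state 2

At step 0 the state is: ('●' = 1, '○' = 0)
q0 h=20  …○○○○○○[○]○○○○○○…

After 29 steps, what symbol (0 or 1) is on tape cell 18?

step 0: q0 h=20  …○○○○○○[○]○○○○○○…
step 1: q3 h=19  …○○○○○○[○]○○○○○○…
step 2: q2 h=18  …○○○○○○[○]●○○○○○…
step 3: q0 h=19  …○○○○○●[●]○○○○○○…
step 4: q3 h=20  …○○○○●●[○]○○○○○○…
step 5: q2 h=19  …○○○○○●[●]●○○○○○…
step 6: q3 h=18  …○○○○○○[●]●●○○○○…
step 7: q2 h=19  …○○○○○●[●]●○○○○○…
step 8: q3 h=18  …○○○○○○[●]●●○○○○…
step 9: q2 h=19  …○○○○○●[●]●○○○○○…
step 10: q3 h=18  …○○○○○○[●]●●○○○○…
step 11: q2 h=19  …○○○○○●[●]●○○○○○…
step 12: q3 h=18  …○○○○○○[●]●●○○○○…
step 13: q2 h=19  …○○○○○●[●]●○○○○○…
step 14: q3 h=18  …○○○○○○[●]●●○○○○…
step 15: q2 h=19  …○○○○○●[●]●○○○○○…
step 16: q3 h=18  …○○○○○○[●]●●○○○○…
step 17: q2 h=19  …○○○○○●[●]●○○○○○…
step 18: q3 h=18  …○○○○○○[●]●●○○○○…
step 19: q2 h=19  …○○○○○●[●]●○○○○○…
step 20: q3 h=18  …○○○○○○[●]●●○○○○…
step 21: q2 h=19  …○○○○○●[●]●○○○○○…
step 22: q3 h=18  …○○○○○○[●]●●○○○○…
step 23: q2 h=19  …○○○○○●[●]●○○○○○…
step 24: q3 h=18  …○○○○○○[●]●●○○○○…
step 25: q2 h=19  …○○○○○●[●]●○○○○○…
step 26: q3 h=18  …○○○○○○[●]●●○○○○…
step 27: q2 h=19  …○○○○○●[●]●○○○○○…
step 28: q3 h=18  …○○○○○○[●]●●○○○○…
step 29: q2 h=19  …○○○○○●[●]●○○○○○…

1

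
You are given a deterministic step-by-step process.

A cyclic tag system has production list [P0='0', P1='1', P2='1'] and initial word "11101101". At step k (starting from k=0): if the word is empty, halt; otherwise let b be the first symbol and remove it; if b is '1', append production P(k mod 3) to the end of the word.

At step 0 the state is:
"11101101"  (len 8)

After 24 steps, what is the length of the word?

k=0  "11101101"  (len 8)
k=1  "11011010"  (len 8)
k=2  "10110101"  (len 8)
k=3  "01101011"  (len 8)
k=4  "1101011"  (len 7)
k=5  "1010111"  (len 7)
k=6  "0101111"  (len 7)
k=7  "101111"  (len 6)
k=8  "011111"  (len 6)
k=9  "11111"  (len 5)
k=10  "11110"  (len 5)
k=11  "11101"  (len 5)
k=12  "11011"  (len 5)
k=13  "10110"  (len 5)
k=14  "01101"  (len 5)
k=15  "1101"  (len 4)
k=16  "1010"  (len 4)
k=17  "0101"  (len 4)
k=18  "101"  (len 3)
k=19  "010"  (len 3)
k=20  "10"  (len 2)
k=21  "01"  (len 2)
k=22  "1"  (len 1)
k=23  "1"  (len 1)
k=24  "1"  (len 1)

1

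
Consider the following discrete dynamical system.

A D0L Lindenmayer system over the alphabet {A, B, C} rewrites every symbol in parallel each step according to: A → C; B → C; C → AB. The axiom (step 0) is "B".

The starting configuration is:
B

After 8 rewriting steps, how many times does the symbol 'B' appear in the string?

gen 0: B
gen 1: C
gen 2: AB
gen 3: CC
gen 4: ABAB
gen 5: CCCC
gen 6: ABABABAB
gen 7: CCCCCCCC
gen 8: ABABABABABABABAB

8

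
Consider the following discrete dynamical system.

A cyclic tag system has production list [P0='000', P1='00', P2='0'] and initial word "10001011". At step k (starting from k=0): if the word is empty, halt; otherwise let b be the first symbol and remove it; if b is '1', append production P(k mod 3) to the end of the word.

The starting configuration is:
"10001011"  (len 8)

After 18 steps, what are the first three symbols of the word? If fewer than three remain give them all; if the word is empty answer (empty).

(empty)

[0] "10001011"  (len 8)
[1] "0001011000"  (len 10)
[2] "001011000"  (len 9)
[3] "01011000"  (len 8)
[4] "1011000"  (len 7)
[5] "01100000"  (len 8)
[6] "1100000"  (len 7)
[7] "100000000"  (len 9)
[8] "0000000000"  (len 10)
[9] "000000000"  (len 9)
[10] "00000000"  (len 8)
[11] "0000000"  (len 7)
[12] "000000"  (len 6)
[13] "00000"  (len 5)
[14] "0000"  (len 4)
[15] "000"  (len 3)
[16] "00"  (len 2)
[17] "0"  (len 1)
[18] (halted — word empty)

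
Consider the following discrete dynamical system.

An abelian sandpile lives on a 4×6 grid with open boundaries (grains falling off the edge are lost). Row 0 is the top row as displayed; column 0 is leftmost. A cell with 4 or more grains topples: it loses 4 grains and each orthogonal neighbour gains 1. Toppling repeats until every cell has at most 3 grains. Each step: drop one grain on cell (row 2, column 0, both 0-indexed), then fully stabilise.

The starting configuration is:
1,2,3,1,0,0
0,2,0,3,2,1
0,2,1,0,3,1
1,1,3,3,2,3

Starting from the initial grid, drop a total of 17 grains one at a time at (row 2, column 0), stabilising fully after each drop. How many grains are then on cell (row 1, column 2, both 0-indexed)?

2

0) 1,2,3,1,0,0
0,2,0,3,2,1
0,2,1,0,3,1
1,1,3,3,2,3
1) 1,2,3,1,0,0
0,2,0,3,2,1
1,2,1,0,3,1
1,1,3,3,2,3
2) 1,2,3,1,0,0
0,2,0,3,2,1
2,2,1,0,3,1
1,1,3,3,2,3
3) 1,2,3,1,0,0
0,2,0,3,2,1
3,2,1,0,3,1
1,1,3,3,2,3
4) 1,2,3,1,0,0
1,2,0,3,2,1
0,3,1,0,3,1
2,1,3,3,2,3
5) 1,2,3,1,0,0
1,2,0,3,2,1
1,3,1,0,3,1
2,1,3,3,2,3
6) 1,2,3,1,0,0
1,2,0,3,2,1
2,3,1,0,3,1
2,1,3,3,2,3
7) 1,2,3,1,0,0
1,2,0,3,2,1
3,3,1,0,3,1
2,1,3,3,2,3
8) 1,2,3,1,0,0
2,3,0,3,2,1
1,0,2,0,3,1
3,2,3,3,2,3
9) 1,2,3,1,0,0
2,3,0,3,2,1
2,0,2,0,3,1
3,2,3,3,2,3
10) 1,2,3,1,0,0
2,3,0,3,2,1
3,0,2,0,3,1
3,2,3,3,2,3
11) 1,2,3,1,0,0
3,3,0,3,2,1
1,1,2,0,3,1
0,3,3,3,2,3
12) 1,2,3,1,0,0
3,3,0,3,2,1
2,1,2,0,3,1
0,3,3,3,2,3
13) 1,2,3,1,0,0
3,3,0,3,2,1
3,1,2,0,3,1
0,3,3,3,2,3
14) 2,3,3,1,0,0
1,0,1,3,2,1
1,3,2,0,3,1
1,3,3,3,2,3
15) 2,3,3,1,0,0
1,0,1,3,2,1
2,3,2,0,3,1
1,3,3,3,2,3
16) 2,3,3,1,0,0
1,0,1,3,2,1
3,3,2,0,3,1
1,3,3,3,2,3
17) 2,3,3,1,0,0
2,1,2,3,2,1
1,2,0,2,3,1
3,1,2,0,3,3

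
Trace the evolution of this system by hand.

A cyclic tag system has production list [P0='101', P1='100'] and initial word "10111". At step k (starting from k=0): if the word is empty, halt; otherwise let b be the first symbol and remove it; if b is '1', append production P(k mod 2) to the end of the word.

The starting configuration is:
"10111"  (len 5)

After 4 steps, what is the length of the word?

10

[0] "10111"  (len 5)
[1] "0111101"  (len 7)
[2] "111101"  (len 6)
[3] "11101101"  (len 8)
[4] "1101101100"  (len 10)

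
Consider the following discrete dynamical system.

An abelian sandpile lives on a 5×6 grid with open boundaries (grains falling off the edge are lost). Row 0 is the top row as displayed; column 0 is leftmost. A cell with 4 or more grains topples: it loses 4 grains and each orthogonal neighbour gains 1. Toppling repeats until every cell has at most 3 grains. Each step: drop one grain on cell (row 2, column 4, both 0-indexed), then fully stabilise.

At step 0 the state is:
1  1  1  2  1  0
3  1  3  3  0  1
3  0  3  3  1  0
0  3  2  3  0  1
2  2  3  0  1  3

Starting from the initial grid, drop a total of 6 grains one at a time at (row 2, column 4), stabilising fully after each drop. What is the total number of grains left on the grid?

[0] 1  1  1  2  1  0
3  1  3  3  0  1
3  0  3  3  1  0
0  3  2  3  0  1
2  2  3  0  1  3
[1] 1  1  1  2  1  0
3  1  3  3  0  1
3  0  3  3  2  0
0  3  2  3  0  1
2  2  3  0  1  3
[2] 1  1  1  2  1  0
3  1  3  3  0  1
3  0  3  3  3  0
0  3  2  3  0  1
2  2  3  0  1  3
[3] 1  1  2  3  1  0
3  2  1  1  2  1
3  2  2  3  1  1
1  1  2  1  2  1
3  0  1  2  1  3
[4] 1  1  2  3  1  0
3  2  1  1  2  1
3  2  2  3  2  1
1  1  2  1  2  1
3  0  1  2  1  3
[5] 1  1  2  3  1  0
3  2  1  1  2  1
3  2  2  3  3  1
1  1  2  1  2  1
3  0  1  2  1  3
[6] 1  1  2  3  1  0
3  2  1  2  3  1
3  2  3  0  1  2
1  1  2  2  3  1
3  0  1  2  1  3

51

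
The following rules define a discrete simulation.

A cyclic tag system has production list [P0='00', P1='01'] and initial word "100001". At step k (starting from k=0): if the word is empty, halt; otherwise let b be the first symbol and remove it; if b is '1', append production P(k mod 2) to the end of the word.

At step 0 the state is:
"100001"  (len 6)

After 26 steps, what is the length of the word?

[0] "100001"  (len 6)
[1] "0000100"  (len 7)
[2] "000100"  (len 6)
[3] "00100"  (len 5)
[4] "0100"  (len 4)
[5] "100"  (len 3)
[6] "0001"  (len 4)
[7] "001"  (len 3)
[8] "01"  (len 2)
[9] "1"  (len 1)
[10] "01"  (len 2)
[11] "1"  (len 1)
[12] "01"  (len 2)
[13] "1"  (len 1)
[14] "01"  (len 2)
[15] "1"  (len 1)
[16] "01"  (len 2)
[17] "1"  (len 1)
[18] "01"  (len 2)
[19] "1"  (len 1)
[20] "01"  (len 2)
[21] "1"  (len 1)
[22] "01"  (len 2)
[23] "1"  (len 1)
[24] "01"  (len 2)
[25] "1"  (len 1)
[26] "01"  (len 2)

2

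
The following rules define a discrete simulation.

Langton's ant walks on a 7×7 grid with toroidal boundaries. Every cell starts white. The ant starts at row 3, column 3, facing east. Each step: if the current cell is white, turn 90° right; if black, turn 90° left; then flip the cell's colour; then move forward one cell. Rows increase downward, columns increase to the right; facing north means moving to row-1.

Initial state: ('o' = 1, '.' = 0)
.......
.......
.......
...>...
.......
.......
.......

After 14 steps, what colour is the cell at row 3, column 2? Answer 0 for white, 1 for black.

1

0) .......
.......
.......
...>...
.......
.......
.......
1) .......
.......
.......
...o...
...v...
.......
.......
2) .......
.......
.......
...o...
..<o...
.......
.......
3) .......
.......
.......
..^o...
..oo...
.......
.......
4) .......
.......
.......
..o>...
..oo...
.......
.......
5) .......
.......
...^...
..o....
..oo...
.......
.......
6) .......
.......
...o>..
..o....
..oo...
.......
.......
7) .......
.......
...oo..
..o.v..
..oo...
.......
.......
8) .......
.......
...oo..
..o<o..
..oo...
.......
.......
9) .......
.......
...^o..
..ooo..
..oo...
.......
.......
10) .......
.......
..<.o..
..ooo..
..oo...
.......
.......
11) .......
..^....
..o.o..
..ooo..
..oo...
.......
.......
12) .......
..o>...
..o.o..
..ooo..
..oo...
.......
.......
13) .......
..oo...
..ovo..
..ooo..
..oo...
.......
.......
14) .......
..oo...
..<oo..
..ooo..
..oo...
.......
.......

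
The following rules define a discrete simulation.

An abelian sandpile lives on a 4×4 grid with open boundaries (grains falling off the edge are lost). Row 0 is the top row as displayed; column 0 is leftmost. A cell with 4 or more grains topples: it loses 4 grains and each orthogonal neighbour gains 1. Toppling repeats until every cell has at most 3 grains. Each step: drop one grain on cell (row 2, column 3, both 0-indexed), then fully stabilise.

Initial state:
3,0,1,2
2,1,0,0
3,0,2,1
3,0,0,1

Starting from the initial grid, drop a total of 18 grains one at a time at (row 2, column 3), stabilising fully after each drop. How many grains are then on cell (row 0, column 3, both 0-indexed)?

3

step 0: 3,0,1,2
2,1,0,0
3,0,2,1
3,0,0,1
step 1: 3,0,1,2
2,1,0,0
3,0,2,2
3,0,0,1
step 2: 3,0,1,2
2,1,0,0
3,0,2,3
3,0,0,1
step 3: 3,0,1,2
2,1,0,1
3,0,3,0
3,0,0,2
step 4: 3,0,1,2
2,1,0,1
3,0,3,1
3,0,0,2
step 5: 3,0,1,2
2,1,0,1
3,0,3,2
3,0,0,2
step 6: 3,0,1,2
2,1,0,1
3,0,3,3
3,0,0,2
step 7: 3,0,1,2
2,1,1,2
3,1,0,1
3,0,1,3
step 8: 3,0,1,2
2,1,1,2
3,1,0,2
3,0,1,3
step 9: 3,0,1,2
2,1,1,2
3,1,0,3
3,0,1,3
step 10: 3,0,1,2
2,1,1,3
3,1,1,1
3,0,2,0
step 11: 3,0,1,2
2,1,1,3
3,1,1,2
3,0,2,0
step 12: 3,0,1,2
2,1,1,3
3,1,1,3
3,0,2,0
step 13: 3,0,1,3
2,1,2,0
3,1,2,1
3,0,2,1
step 14: 3,0,1,3
2,1,2,0
3,1,2,2
3,0,2,1
step 15: 3,0,1,3
2,1,2,0
3,1,2,3
3,0,2,1
step 16: 3,0,1,3
2,1,2,1
3,1,3,0
3,0,2,2
step 17: 3,0,1,3
2,1,2,1
3,1,3,1
3,0,2,2
step 18: 3,0,1,3
2,1,2,1
3,1,3,2
3,0,2,2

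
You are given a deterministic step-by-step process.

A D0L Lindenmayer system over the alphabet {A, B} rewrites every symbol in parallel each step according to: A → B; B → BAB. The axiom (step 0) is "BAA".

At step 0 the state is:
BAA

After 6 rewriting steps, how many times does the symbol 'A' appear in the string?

128

gen 0: BAA
gen 1: BABBB
gen 2: BABBBABBABBAB
gen 3: BABBBABBABBABBBABBABBBABBABBBAB
gen 4: BABBBABBABBABBBABBABBBABBABBBABBABBABBBABBABBBABBABBABBBABBABBBABBABBABBBAB
gen 5: BABBBABBABBABBBABBABBBABBABBBABBABBABBBABBABBBABBABBABBBAB…BABBBABBABBABBBABBABBBABBABBABBBABBABBBABBABBBABBABBABBBAB  (len 181)
gen 6: BABBBABBABBABBBABBABBBABBABBBABBABBABBBABBABBBABBABBABBBAB…BABBBABBABBABBBABBABBBABBABBABBBABBABBBABBABBBABBABBABBBAB  (len 437)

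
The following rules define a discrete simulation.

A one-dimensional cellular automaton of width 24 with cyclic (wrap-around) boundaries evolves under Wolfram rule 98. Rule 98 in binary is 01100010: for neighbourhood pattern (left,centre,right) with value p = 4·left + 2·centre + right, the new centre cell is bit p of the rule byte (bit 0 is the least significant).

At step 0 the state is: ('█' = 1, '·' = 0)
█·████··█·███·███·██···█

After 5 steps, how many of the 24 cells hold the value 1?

step 0: █·████··█·███·███·██···█
step 1: ██···█·█·█··██··██·█··█·
step 2: ·█··█·█·█··█·█·█·██··█·█
step 3: █··█·█·█··█·█·█·█·█·█·█·
step 4: ··█·█·█··█·█·█·█·█·█·█·█
step 5: ·█·█·█··█·█·█·█·█·█·█·█·

11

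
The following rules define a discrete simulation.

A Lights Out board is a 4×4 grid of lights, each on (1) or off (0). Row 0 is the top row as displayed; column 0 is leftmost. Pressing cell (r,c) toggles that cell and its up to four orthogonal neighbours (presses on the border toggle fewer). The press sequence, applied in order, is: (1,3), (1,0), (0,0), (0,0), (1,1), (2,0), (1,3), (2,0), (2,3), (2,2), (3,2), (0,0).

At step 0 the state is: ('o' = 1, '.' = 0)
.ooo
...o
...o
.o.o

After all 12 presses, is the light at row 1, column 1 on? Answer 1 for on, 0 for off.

0

gen 0: .ooo
...o
...o
.o.o
gen 1: .oo.
..o.
....
.o.o
gen 2: ooo.
ooo.
o...
.o.o
gen 3: ..o.
.oo.
o...
.o.o
gen 4: ooo.
ooo.
o...
.o.o
gen 5: o.o.
....
oo..
.o.o
gen 6: o.o.
o...
....
oo.o
gen 7: o.oo
o.oo
...o
oo.o
gen 8: o.oo
..oo
oo.o
.o.o
gen 9: o.oo
..o.
ooo.
.o..
gen 10: o.oo
....
o..o
.oo.
gen 11: o.oo
....
o.oo
...o
gen 12: .ooo
o...
o.oo
...o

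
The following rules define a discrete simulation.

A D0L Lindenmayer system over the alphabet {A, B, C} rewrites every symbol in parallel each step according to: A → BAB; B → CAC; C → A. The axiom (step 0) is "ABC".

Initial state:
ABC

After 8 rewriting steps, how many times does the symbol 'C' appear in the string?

1036

0) ABC
1) BABCACA
2) CACBABCACABABABAB
3) ABABACACBABCACABABABABCACBABCACBABCACBABCAC
4) BABCACBABCACBABABABACACBABCACABABABABCACBABCACBABCACBABCACABABACACBABCACABABACACBABCACABABACACBABCACABABA
5) CACBABCACABABACACBABCACABABACACBABCACBABCACBABCACBABABABAC…BCACABABABABCACBABCACBABABABACACBABCACABABABABCACBABCACBAB  (len 259)
6) ABABACACBABCACABABABABCACBABCACBABABABACACBABCACABABABABCA…CABABABABCACBABCACBABCACBABCACABABACACBABCACABABACACBABCAC  (len 641)
7) BABCACBABCACBABABABACACBABCACABABABABCACBABCACBABCACBABCAC…ACBABABABACACBABCACABABABABCACBABCACBABABABACACBABCACABABA  (len 1579)
8) CACBABCACABABACACBABCACABABACACBABCACBABCACBABCACBABABABAC…CACBABCACBABCACBABCACBABABABACACBABCACABABABABCACBABCACBAB  (len 3897)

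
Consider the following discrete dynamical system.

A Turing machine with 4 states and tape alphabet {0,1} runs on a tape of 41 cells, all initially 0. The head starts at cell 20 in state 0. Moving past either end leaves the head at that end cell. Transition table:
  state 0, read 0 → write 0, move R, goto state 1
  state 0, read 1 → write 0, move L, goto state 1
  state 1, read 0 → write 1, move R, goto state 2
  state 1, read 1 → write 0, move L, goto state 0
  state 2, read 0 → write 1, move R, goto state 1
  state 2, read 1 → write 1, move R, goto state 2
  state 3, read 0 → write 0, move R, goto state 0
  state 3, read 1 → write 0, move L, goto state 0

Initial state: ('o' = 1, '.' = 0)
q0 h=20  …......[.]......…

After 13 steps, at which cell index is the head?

k=0  q0 h=20  …......[.]......…
k=1  q1 h=21  …......[.]......…
k=2  q2 h=22  ….....o[.]......…
k=3  q1 h=23  …....oo[.]......…
k=4  q2 h=24  …...ooo[.]......…
k=5  q1 h=25  …..oooo[.]......…
k=6  q2 h=26  ….ooooo[.]......…
k=7  q1 h=27  …oooooo[.]......…
k=8  q2 h=28  …oooooo[.]......…
k=9  q1 h=29  …oooooo[.]......…
k=10  q2 h=30  …oooooo[.]......…
k=11  q1 h=31  …oooooo[.]......…
k=12  q2 h=32  …oooooo[.]......…
k=13  q1 h=33  …oooooo[.]......…

33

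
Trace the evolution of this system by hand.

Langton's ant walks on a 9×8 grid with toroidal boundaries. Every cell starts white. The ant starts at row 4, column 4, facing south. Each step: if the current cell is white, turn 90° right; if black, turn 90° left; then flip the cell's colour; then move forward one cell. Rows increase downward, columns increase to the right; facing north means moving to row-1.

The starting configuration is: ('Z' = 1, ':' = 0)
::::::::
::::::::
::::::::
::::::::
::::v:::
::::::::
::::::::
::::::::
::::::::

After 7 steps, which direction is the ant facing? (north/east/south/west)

west

step 0: ::::::::
::::::::
::::::::
::::::::
::::v:::
::::::::
::::::::
::::::::
::::::::
step 1: ::::::::
::::::::
::::::::
::::::::
:::<Z:::
::::::::
::::::::
::::::::
::::::::
step 2: ::::::::
::::::::
::::::::
:::^::::
:::ZZ:::
::::::::
::::::::
::::::::
::::::::
step 3: ::::::::
::::::::
::::::::
:::Z>:::
:::ZZ:::
::::::::
::::::::
::::::::
::::::::
step 4: ::::::::
::::::::
::::::::
:::ZZ:::
:::Zv:::
::::::::
::::::::
::::::::
::::::::
step 5: ::::::::
::::::::
::::::::
:::ZZ:::
:::Z:>::
::::::::
::::::::
::::::::
::::::::
step 6: ::::::::
::::::::
::::::::
:::ZZ:::
:::Z:Z::
:::::v::
::::::::
::::::::
::::::::
step 7: ::::::::
::::::::
::::::::
:::ZZ:::
:::Z:Z::
::::<Z::
::::::::
::::::::
::::::::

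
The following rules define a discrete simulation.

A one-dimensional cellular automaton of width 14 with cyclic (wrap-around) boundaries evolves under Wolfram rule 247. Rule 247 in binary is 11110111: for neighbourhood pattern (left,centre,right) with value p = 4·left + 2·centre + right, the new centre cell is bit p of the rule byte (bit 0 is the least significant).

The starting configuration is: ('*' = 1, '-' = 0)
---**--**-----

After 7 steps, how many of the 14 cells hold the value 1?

12

k=0  ---**--**-----
k=1  ***-***-******
k=2  ****-***-*****
k=3  *****-***-****
k=4  ******-***-***
k=5  *******-***-**
k=6  ********-***-*
k=7  *********-***-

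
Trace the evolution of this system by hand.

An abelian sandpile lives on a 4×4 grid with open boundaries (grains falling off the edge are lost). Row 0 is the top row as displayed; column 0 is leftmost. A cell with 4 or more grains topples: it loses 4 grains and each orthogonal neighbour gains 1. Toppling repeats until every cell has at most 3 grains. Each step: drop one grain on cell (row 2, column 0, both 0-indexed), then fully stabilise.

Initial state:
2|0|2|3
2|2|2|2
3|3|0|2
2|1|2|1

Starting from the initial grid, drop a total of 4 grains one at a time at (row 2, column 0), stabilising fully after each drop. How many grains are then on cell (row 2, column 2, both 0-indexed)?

1

k=0  2|0|2|3
2|2|2|2
3|3|0|2
2|1|2|1
k=1  2|0|2|3
3|3|2|2
1|0|1|2
3|2|2|1
k=2  2|0|2|3
3|3|2|2
2|0|1|2
3|2|2|1
k=3  2|0|2|3
3|3|2|2
3|0|1|2
3|2|2|1
k=4  3|1|2|3
1|0|3|2
2|2|1|2
0|3|2|1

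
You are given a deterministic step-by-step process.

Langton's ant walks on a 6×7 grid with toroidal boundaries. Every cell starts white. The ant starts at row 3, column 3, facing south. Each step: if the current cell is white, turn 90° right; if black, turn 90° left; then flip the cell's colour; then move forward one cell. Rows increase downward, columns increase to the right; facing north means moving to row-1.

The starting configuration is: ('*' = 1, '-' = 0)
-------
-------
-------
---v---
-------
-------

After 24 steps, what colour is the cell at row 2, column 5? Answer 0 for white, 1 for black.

0) -------
-------
-------
---v---
-------
-------
1) -------
-------
-------
--<*---
-------
-------
2) -------
-------
--^----
--**---
-------
-------
3) -------
-------
--*>---
--**---
-------
-------
4) -------
-------
--**---
--*v---
-------
-------
5) -------
-------
--**---
--*->--
-------
-------
6) -------
-------
--**---
--*-*--
----v--
-------
7) -------
-------
--**---
--*-*--
---<*--
-------
8) -------
-------
--**---
--*^*--
---**--
-------
9) -------
-------
--**---
--**>--
---**--
-------
10) -------
-------
--**^--
--**---
---**--
-------
11) -------
-------
--***>-
--**---
---**--
-------
12) -------
-------
--****-
--**-v-
---**--
-------
13) -------
-------
--****-
--**<*-
---**--
-------
14) -------
-------
--**^*-
--****-
---**--
-------
15) -------
-------
--*<-*-
--****-
---**--
-------
16) -------
-------
--*--*-
--*v**-
---**--
-------
17) -------
-------
--*--*-
--*->*-
---**--
-------
18) -------
-------
--*-^*-
--*--*-
---**--
-------
19) -------
-------
--*-*>-
--*--*-
---**--
-------
20) -------
-----^-
--*-*--
--*--*-
---**--
-------
21) -------
-----*>
--*-*--
--*--*-
---**--
-------
22) -------
-----**
--*-*-v
--*--*-
---**--
-------
23) -------
-----**
--*-*<*
--*--*-
---**--
-------
24) -------
-----^*
--*-***
--*--*-
---**--
-------

1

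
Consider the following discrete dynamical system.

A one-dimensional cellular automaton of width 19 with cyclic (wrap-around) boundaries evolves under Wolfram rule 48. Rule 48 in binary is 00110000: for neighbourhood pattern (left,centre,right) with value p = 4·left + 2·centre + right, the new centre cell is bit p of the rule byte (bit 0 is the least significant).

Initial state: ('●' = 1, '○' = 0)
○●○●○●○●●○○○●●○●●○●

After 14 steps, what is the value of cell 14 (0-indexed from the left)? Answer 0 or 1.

t=0: ○●○●○●○●●○○○●●○●●○●
t=1: ●○●○●○●○○●○○○○●○○●○
t=2: ○●○●○●○●○○●○○○○●○○●
t=3: ●○●○●○●○●○○●○○○○●○○
t=4: ○●○●○●○●○●○○●○○○○●○
t=5: ○○●○●○●○●○●○○●○○○○●
t=6: ●○○●○●○●○●○●○○●○○○○
t=7: ○●○○●○●○●○●○●○○●○○○
t=8: ○○●○○●○●○●○●○●○○●○○
t=9: ○○○●○○●○●○●○●○●○○●○
t=10: ○○○○●○○●○●○●○●○●○○●
t=11: ●○○○○●○○●○●○●○●○●○○
t=12: ○●○○○○●○○●○●○●○●○●○
t=13: ○○●○○○○●○○●○●○●○●○●
t=14: ●○○●○○○○●○○●○●○●○●○

0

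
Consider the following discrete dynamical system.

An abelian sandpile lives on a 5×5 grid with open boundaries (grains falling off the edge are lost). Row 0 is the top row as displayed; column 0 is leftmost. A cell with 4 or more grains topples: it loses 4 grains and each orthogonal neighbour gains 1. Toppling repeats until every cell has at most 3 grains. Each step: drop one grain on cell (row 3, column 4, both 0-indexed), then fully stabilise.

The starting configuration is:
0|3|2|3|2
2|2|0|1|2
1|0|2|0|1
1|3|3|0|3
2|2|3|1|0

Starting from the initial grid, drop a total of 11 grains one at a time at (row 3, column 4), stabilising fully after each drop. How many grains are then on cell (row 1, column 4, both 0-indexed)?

[0] 0|3|2|3|2
2|2|0|1|2
1|0|2|0|1
1|3|3|0|3
2|2|3|1|0
[1] 0|3|2|3|2
2|2|0|1|2
1|0|2|0|2
1|3|3|1|0
2|2|3|1|1
[2] 0|3|2|3|2
2|2|0|1|2
1|0|2|0|2
1|3|3|1|1
2|2|3|1|1
[3] 0|3|2|3|2
2|2|0|1|2
1|0|2|0|2
1|3|3|1|2
2|2|3|1|1
[4] 0|3|2|3|2
2|2|0|1|2
1|0|2|0|2
1|3|3|1|3
2|2|3|1|1
[5] 0|3|2|3|2
2|2|0|1|2
1|0|2|0|3
1|3|3|2|0
2|2|3|1|2
[6] 0|3|2|3|2
2|2|0|1|2
1|0|2|0|3
1|3|3|2|1
2|2|3|1|2
[7] 0|3|2|3|2
2|2|0|1|2
1|0|2|0|3
1|3|3|2|2
2|2|3|1|2
[8] 0|3|2|3|2
2|2|0|1|2
1|0|2|0|3
1|3|3|2|3
2|2|3|1|2
[9] 0|3|2|3|2
2|2|0|1|3
1|0|2|1|0
1|3|3|3|1
2|2|3|1|3
[10] 0|3|2|3|2
2|2|0|1|3
1|0|2|1|0
1|3|3|3|2
2|2|3|1|3
[11] 0|3|2|3|2
2|2|0|1|3
1|0|2|1|0
1|3|3|3|3
2|2|3|1|3

3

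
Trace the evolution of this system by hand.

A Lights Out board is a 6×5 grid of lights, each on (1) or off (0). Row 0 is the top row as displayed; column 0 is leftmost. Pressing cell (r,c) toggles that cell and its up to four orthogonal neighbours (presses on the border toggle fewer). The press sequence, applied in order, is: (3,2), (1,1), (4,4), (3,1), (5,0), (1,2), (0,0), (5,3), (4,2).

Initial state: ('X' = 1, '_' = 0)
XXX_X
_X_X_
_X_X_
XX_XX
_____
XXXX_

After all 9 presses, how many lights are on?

11

step 0: XXX_X
_X_X_
_X_X_
XX_XX
_____
XXXX_
step 1: XXX_X
_X_X_
_XXX_
X_X_X
__X__
XXXX_
step 2: X_X_X
X_XX_
__XX_
X_X_X
__X__
XXXX_
step 3: X_X_X
X_XX_
__XX_
X_X__
__XXX
XXXXX
step 4: X_X_X
X_XX_
_XXX_
_X___
_XXXX
XXXXX
step 5: X_X_X
X_XX_
_XXX_
_X___
XXXXX
__XXX
step 6: X___X
XX___
_X_X_
_X___
XXXXX
__XXX
step 7: _X__X
_X___
_X_X_
_X___
XXXXX
__XXX
step 8: _X__X
_X___
_X_X_
_X___
XXX_X
_____
step 9: _X__X
_X___
_X_X_
_XX__
X__XX
__X__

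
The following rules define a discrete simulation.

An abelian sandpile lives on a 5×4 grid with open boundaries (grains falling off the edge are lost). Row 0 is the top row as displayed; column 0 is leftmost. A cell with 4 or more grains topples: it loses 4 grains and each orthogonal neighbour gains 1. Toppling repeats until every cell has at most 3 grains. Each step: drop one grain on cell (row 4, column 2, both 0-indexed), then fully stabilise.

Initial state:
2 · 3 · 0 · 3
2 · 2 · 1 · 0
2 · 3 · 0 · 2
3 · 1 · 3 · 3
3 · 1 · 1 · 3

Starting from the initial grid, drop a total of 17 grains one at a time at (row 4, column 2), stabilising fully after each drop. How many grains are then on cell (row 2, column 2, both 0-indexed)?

3

0) 2 · 3 · 0 · 3
2 · 2 · 1 · 0
2 · 3 · 0 · 2
3 · 1 · 3 · 3
3 · 1 · 1 · 3
1) 2 · 3 · 0 · 3
2 · 2 · 1 · 0
2 · 3 · 0 · 2
3 · 1 · 3 · 3
3 · 1 · 2 · 3
2) 2 · 3 · 0 · 3
2 · 2 · 1 · 0
2 · 3 · 0 · 2
3 · 1 · 3 · 3
3 · 1 · 3 · 3
3) 2 · 3 · 0 · 3
2 · 2 · 1 · 0
2 · 3 · 1 · 3
3 · 2 · 1 · 1
3 · 2 · 2 · 1
4) 2 · 3 · 0 · 3
2 · 2 · 1 · 0
2 · 3 · 1 · 3
3 · 2 · 1 · 1
3 · 2 · 3 · 1
5) 2 · 3 · 0 · 3
2 · 2 · 1 · 0
2 · 3 · 1 · 3
3 · 2 · 2 · 1
3 · 3 · 0 · 2
6) 2 · 3 · 0 · 3
2 · 2 · 1 · 0
2 · 3 · 1 · 3
3 · 2 · 2 · 1
3 · 3 · 1 · 2
7) 2 · 3 · 0 · 3
2 · 2 · 1 · 0
2 · 3 · 1 · 3
3 · 2 · 2 · 1
3 · 3 · 2 · 2
8) 2 · 3 · 0 · 3
2 · 2 · 1 · 0
2 · 3 · 1 · 3
3 · 2 · 2 · 1
3 · 3 · 3 · 2
9) 2 · 3 · 0 · 3
3 · 3 · 1 · 0
0 · 1 · 3 · 3
2 · 2 · 0 · 2
1 · 2 · 2 · 3
10) 2 · 3 · 0 · 3
3 · 3 · 1 · 0
0 · 1 · 3 · 3
2 · 2 · 0 · 2
1 · 2 · 3 · 3
11) 2 · 3 · 0 · 3
3 · 3 · 1 · 0
0 · 1 · 3 · 3
2 · 2 · 1 · 3
1 · 3 · 1 · 0
12) 2 · 3 · 0 · 3
3 · 3 · 1 · 0
0 · 1 · 3 · 3
2 · 2 · 1 · 3
1 · 3 · 2 · 0
13) 2 · 3 · 0 · 3
3 · 3 · 1 · 0
0 · 1 · 3 · 3
2 · 2 · 1 · 3
1 · 3 · 3 · 0
14) 2 · 3 · 0 · 3
3 · 3 · 1 · 0
0 · 1 · 3 · 3
2 · 3 · 2 · 3
2 · 0 · 1 · 1
15) 2 · 3 · 0 · 3
3 · 3 · 1 · 0
0 · 1 · 3 · 3
2 · 3 · 2 · 3
2 · 0 · 2 · 1
16) 2 · 3 · 0 · 3
3 · 3 · 1 · 0
0 · 1 · 3 · 3
2 · 3 · 2 · 3
2 · 0 · 3 · 1
17) 2 · 3 · 0 · 3
3 · 3 · 1 · 0
0 · 1 · 3 · 3
2 · 3 · 3 · 3
2 · 1 · 0 · 2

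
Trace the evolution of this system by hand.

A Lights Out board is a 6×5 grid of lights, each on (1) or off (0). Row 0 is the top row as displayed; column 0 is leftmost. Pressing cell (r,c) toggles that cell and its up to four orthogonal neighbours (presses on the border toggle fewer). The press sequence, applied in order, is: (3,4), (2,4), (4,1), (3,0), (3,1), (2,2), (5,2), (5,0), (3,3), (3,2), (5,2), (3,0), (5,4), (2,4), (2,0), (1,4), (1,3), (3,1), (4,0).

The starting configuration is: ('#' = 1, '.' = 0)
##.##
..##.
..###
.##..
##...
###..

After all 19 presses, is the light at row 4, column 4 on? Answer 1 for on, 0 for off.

0

step 0: ##.##
..##.
..###
.##..
##...
###..
step 1: ##.##
..##.
..##.
.####
##..#
###..
step 2: ##.##
..###
..#.#
.###.
##..#
###..
step 3: ##.##
..###
..#.#
..##.
..#.#
#.#..
step 4: ##.##
..###
#.#.#
####.
#.#.#
#.#..
step 5: ##.##
..###
###.#
...#.
###.#
#.#..
step 6: ##.##
...##
#..##
..##.
###.#
#.#..
step 7: ##.##
...##
#..##
..##.
##..#
##.#.
step 8: ##.##
...##
#..##
..##.
.#..#
...#.
step 9: ##.##
...##
#...#
....#
.#.##
...#.
step 10: ##.##
...##
#.#.#
.####
.####
...#.
step 11: ##.##
...##
#.#.#
.####
.#.##
.##..
step 12: ##.##
...##
..#.#
#.###
##.##
.##..
step 13: ##.##
...##
..#.#
#.###
##.#.
.####
step 14: ##.##
...#.
..##.
#.##.
##.#.
.####
step 15: ##.##
#..#.
####.
..##.
##.#.
.####
step 16: ##.#.
#...#
#####
..##.
##.#.
.####
step 17: ##...
#.##.
###.#
..##.
##.#.
.####
step 18: ##...
#.##.
#.#.#
##.#.
#..#.
.####
step 19: ##...
#.##.
#.#.#
.#.#.
.#.#.
#####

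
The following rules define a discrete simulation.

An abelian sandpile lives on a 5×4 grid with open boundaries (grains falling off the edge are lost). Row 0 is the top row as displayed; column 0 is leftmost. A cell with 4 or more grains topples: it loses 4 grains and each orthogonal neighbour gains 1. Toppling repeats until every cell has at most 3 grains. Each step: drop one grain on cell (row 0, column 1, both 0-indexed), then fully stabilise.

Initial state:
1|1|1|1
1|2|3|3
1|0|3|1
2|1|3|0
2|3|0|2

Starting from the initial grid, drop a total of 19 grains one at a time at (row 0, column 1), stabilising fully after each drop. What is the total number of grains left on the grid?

34

t=0: 1|1|1|1
1|2|3|3
1|0|3|1
2|1|3|0
2|3|0|2
t=1: 1|2|1|1
1|2|3|3
1|0|3|1
2|1|3|0
2|3|0|2
t=2: 1|3|1|1
1|2|3|3
1|0|3|1
2|1|3|0
2|3|0|2
t=3: 2|0|2|1
1|3|3|3
1|0|3|1
2|1|3|0
2|3|0|2
t=4: 2|1|2|1
1|3|3|3
1|0|3|1
2|1|3|0
2|3|0|2
t=5: 2|2|2|1
1|3|3|3
1|0|3|1
2|1|3|0
2|3|0|2
t=6: 2|3|2|1
1|3|3|3
1|0|3|1
2|1|3|0
2|3|0|2
t=7: 3|2|0|3
2|1|3|0
1|2|1|3
2|2|0|1
2|3|1|2
t=8: 3|3|0|3
2|1|3|0
1|2|1|3
2|2|0|1
2|3|1|2
t=9: 0|1|1|3
3|2|3|0
1|2|1|3
2|2|0|1
2|3|1|2
t=10: 0|2|1|3
3|2|3|0
1|2|1|3
2|2|0|1
2|3|1|2
t=11: 0|3|1|3
3|2|3|0
1|2|1|3
2|2|0|1
2|3|1|2
t=12: 1|0|2|3
3|3|3|0
1|2|1|3
2|2|0|1
2|3|1|2
t=13: 1|1|2|3
3|3|3|0
1|2|1|3
2|2|0|1
2|3|1|2
t=14: 1|2|2|3
3|3|3|0
1|2|1|3
2|2|0|1
2|3|1|2
t=15: 1|3|2|3
3|3|3|0
1|2|1|3
2|2|0|1
2|3|1|2
t=16: 3|2|1|0
0|2|1|2
2|3|2|3
2|2|0|1
2|3|1|2
t=17: 3|3|1|0
0|2|1|2
2|3|2|3
2|2|0|1
2|3|1|2
t=18: 0|1|2|0
1|3|1|2
2|3|2|3
2|2|0|1
2|3|1|2
t=19: 0|2|2|0
1|3|1|2
2|3|2|3
2|2|0|1
2|3|1|2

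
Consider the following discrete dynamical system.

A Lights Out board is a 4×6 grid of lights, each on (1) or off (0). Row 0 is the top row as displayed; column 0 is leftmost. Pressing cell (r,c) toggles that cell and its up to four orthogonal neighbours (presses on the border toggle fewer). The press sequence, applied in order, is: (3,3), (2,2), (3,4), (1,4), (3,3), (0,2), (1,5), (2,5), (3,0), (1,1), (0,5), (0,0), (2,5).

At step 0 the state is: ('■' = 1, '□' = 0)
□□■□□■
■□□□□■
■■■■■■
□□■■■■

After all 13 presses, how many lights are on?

12

t=0: □□■□□■
■□□□□■
■■■■■■
□□■■■■
t=1: □□■□□■
■□□□□■
■■■□■■
□□□□□■
t=2: □□■□□■
■□■□□■
■□□■■■
□□■□□■
t=3: □□■□□■
■□■□□■
■□□■□■
□□■■■□
t=4: □□■□■■
■□■■■□
■□□■■■
□□■■■□
t=5: □□■□■■
■□■■■□
■□□□■■
□□□□□□
t=6: □■□■■■
■□□■■□
■□□□■■
□□□□□□
t=7: □■□■■□
■□□■□■
■□□□■□
□□□□□□
t=8: □■□■■□
■□□■□□
■□□□□■
□□□□□■
t=9: □■□■■□
■□□■□□
□□□□□■
■■□□□■
t=10: □□□■■□
□■■■□□
□■□□□■
■■□□□■
t=11: □□□■□■
□■■■□■
□■□□□■
■■□□□■
t=12: ■■□■□■
■■■■□■
□■□□□■
■■□□□■
t=13: ■■□■□■
■■■■□□
□■□□■□
■■□□□□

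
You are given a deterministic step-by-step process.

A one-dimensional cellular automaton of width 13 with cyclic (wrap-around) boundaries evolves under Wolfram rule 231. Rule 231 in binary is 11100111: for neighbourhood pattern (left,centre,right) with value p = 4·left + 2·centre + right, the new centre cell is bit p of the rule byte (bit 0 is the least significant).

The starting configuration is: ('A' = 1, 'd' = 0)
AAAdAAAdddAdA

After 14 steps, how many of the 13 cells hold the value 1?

10

t=0: AAAdAAAdddAdA
t=1: AAAAdAAdAAAAd
t=2: dAAAAdAAdAAAA
t=3: AdAAAAdAAdAAA
t=4: AAdAAAAdAAdAA
t=5: AAAdAAAAdAAdA
t=6: AAAAdAAAAdAAd
t=7: dAAAAdAAAAdAA
t=8: AdAAAAdAAAAdA
t=9: AAdAAAAdAAAAd
t=10: dAAdAAAAdAAAA
t=11: AdAAdAAAAdAAA
t=12: AAdAAdAAAAdAA
t=13: AAAdAAdAAAAdA
t=14: AAAAdAAdAAAAd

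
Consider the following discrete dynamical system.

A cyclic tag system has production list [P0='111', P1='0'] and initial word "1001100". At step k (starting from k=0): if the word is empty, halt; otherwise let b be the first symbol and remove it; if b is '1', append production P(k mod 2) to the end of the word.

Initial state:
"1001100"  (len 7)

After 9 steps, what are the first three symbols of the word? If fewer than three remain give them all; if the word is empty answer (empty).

gen 0: "1001100"  (len 7)
gen 1: "001100111"  (len 9)
gen 2: "01100111"  (len 8)
gen 3: "1100111"  (len 7)
gen 4: "1001110"  (len 7)
gen 5: "001110111"  (len 9)
gen 6: "01110111"  (len 8)
gen 7: "1110111"  (len 7)
gen 8: "1101110"  (len 7)
gen 9: "101110111"  (len 9)

101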